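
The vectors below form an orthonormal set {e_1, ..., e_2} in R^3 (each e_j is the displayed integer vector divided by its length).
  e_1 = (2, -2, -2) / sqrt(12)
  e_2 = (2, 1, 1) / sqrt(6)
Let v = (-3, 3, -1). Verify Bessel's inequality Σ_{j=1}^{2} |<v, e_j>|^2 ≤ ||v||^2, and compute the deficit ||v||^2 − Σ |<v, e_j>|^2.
Σ |<v, e_j>|^2 = 11; ||v||^2 = 19; deficit = 8

Write each e_j = u_j / sqrt(<u_j, u_j>) where u_j is the displayed integer vector. Then <v, e_j> = <v, u_j> / sqrt(<u_j, u_j>), so |<v, e_j>|^2 = <v, u_j>^2 / <u_j, u_j>.
Coefficients: <v, e_1> = -10/sqrt(12), <v, e_2> = -4/sqrt(6).
Square and sum: Σ |<v, e_j>|^2 = 11.
Compute ||v||^2 = v·v = 19.
Deficit = 19 − 11 = 8 ≥ 0, confirming Bessel's inequality. (The deficit equals ||v − Σ <v,e_j> e_j||^2, the squared distance from v to span{e_j}.)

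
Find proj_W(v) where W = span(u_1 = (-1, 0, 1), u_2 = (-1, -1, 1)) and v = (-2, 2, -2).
proj_W(v) = (0, 2, 0)

Set up U = [u_1 | ... | u_2] ∈ R^(3×2). The projector onto W = col(U) is P = U (U^T U)^(-1) U^T.
Compute U^T U =
  [2, 2]
  [2, 3],
and U^T v = (0, -2).
Solve U^T U · c = U^T v for the coefficients: c = (2, -2). The projection is proj_W(v) = U c.
Check: (v - proj_W(v)) · u_1 = 0  (should be 0).
Check: (v - proj_W(v)) · u_2 = 0  (should be 0).
Result: proj_W(v) = (0, 2, 0).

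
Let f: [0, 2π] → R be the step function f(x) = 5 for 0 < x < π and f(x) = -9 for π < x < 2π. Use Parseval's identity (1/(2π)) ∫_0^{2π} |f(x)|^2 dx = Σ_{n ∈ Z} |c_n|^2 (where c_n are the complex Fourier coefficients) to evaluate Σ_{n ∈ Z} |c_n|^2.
Σ |c_n|^2 = 53

Parseval equates the L^2 energy of f (normalised by 1/(2π)) with the ℓ^2 sum of its Fourier coefficients: (1/(2π)) ∫_0^{2π} |f|^2 = Σ |c_n|^2.
Compute the left side: (1/(2π)) [∫_0^π 5^2 dx + ∫_π^{2π} (-9)^2 dx] = (1/(2π)) · (25π + 81π) = (25 + 81)/2 = 53.
So Σ_{n ∈ Z} |c_n|^2 = 53.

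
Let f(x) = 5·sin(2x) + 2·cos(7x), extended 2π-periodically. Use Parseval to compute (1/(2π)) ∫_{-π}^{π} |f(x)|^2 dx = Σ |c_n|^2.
Σ |c_n|^2 = 29/2

Expand |f|^2 and use orthogonality of {sin(nx), cos(mx)} on [-π, π]:
  ∫_{-π}^{π} sin(nx)^2 dx = π, ∫ cos(mx)^2 dx = π, and cross terms integrate to 0.
So ∫_{-π}^{π} f(x)^2 dx = 5^2 · π + 2^2 · π = (25 + 4)π.
Divide by 2π: (25 + 4)/2 = 29/2.
By Parseval, this equals Σ |c_n|^2.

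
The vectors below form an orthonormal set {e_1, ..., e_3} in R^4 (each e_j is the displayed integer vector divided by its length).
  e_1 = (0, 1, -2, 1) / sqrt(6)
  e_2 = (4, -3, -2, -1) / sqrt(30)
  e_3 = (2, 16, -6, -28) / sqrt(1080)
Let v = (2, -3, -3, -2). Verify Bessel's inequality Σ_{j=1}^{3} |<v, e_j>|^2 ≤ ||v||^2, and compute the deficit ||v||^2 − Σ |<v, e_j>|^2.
Σ |<v, e_j>|^2 = 131/6; ||v||^2 = 26; deficit = 25/6

Write each e_j = u_j / sqrt(<u_j, u_j>) where u_j is the displayed integer vector. Then <v, e_j> = <v, u_j> / sqrt(<u_j, u_j>), so |<v, e_j>|^2 = <v, u_j>^2 / <u_j, u_j>.
Coefficients: <v, e_1> = 1/sqrt(6), <v, e_2> = 25/sqrt(30), <v, e_3> = 30/sqrt(1080).
Square and sum: Σ |<v, e_j>|^2 = 131/6.
Compute ||v||^2 = v·v = 26.
Deficit = 26 − 131/6 = 25/6 ≥ 0, confirming Bessel's inequality. (The deficit equals ||v − Σ <v,e_j> e_j||^2, the squared distance from v to span{e_j}.)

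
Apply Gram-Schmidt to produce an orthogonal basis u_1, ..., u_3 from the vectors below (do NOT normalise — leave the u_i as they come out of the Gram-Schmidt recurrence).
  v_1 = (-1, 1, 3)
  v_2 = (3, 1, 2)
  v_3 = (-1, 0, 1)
Orthogonal basis:
  u_1 = (-1, 1, 3)
  u_2 = (37/11, 7/11, 10/11)
  u_3 = (1/46, -11/46, 2/23)

Apply the Gram-Schmidt recurrence
  u_1 = v_1
  u_i = v_i − Σ_{j<i} ((v_i · u_j) / (u_j · u_j)) · u_j.

Step by step this gives:
  u_1 = (-1, 1, 3)
  u_2 = (37/11, 7/11, 10/11)
  u_3 = (1/46, -11/46, 2/23)

Orthogonality check:
  u_2 · u_1 = 0 (should be 0)
  u_3 · u_1 = 0 (should be 0)
  u_3 · u_2 = 0 (should be 0)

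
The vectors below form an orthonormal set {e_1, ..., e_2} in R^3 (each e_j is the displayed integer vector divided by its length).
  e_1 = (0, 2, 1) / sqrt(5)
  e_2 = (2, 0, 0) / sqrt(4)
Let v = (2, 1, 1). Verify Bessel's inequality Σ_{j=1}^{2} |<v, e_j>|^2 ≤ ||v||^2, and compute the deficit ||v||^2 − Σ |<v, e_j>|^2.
Σ |<v, e_j>|^2 = 29/5; ||v||^2 = 6; deficit = 1/5

Write each e_j = u_j / sqrt(<u_j, u_j>) where u_j is the displayed integer vector. Then <v, e_j> = <v, u_j> / sqrt(<u_j, u_j>), so |<v, e_j>|^2 = <v, u_j>^2 / <u_j, u_j>.
Coefficients: <v, e_1> = 3/sqrt(5), <v, e_2> = 4/sqrt(4).
Square and sum: Σ |<v, e_j>|^2 = 29/5.
Compute ||v||^2 = v·v = 6.
Deficit = 6 − 29/5 = 1/5 ≥ 0, confirming Bessel's inequality. (The deficit equals ||v − Σ <v,e_j> e_j||^2, the squared distance from v to span{e_j}.)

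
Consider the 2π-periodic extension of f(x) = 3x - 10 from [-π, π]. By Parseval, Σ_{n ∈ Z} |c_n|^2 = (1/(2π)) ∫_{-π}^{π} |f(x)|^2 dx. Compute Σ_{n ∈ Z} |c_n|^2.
Σ |c_n|^2 = 3π^2 + 100

Expand and integrate term by term over [-π, π]:
  ∫ (3x)^2 dx = 9·(2π^3/3); ∫ 2·3·(-10)·x dx = 0 (odd integrand); ∫ (-10)^2 dx = 100·2π.
So (1/(2π)) ∫_{-π}^{π} (3x - 10)^2 dx = 9π^2/3 + 100 = 3π^2 + 100.
Parseval ⇒ Σ |c_n|^2 = 3π^2 + 100.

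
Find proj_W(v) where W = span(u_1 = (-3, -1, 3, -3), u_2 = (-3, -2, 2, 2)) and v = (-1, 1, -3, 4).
proj_W(v) = (417/467, -154/467, -710/467, 1882/467)

Set up U = [u_1 | ... | u_2] ∈ R^(4×2). The projector onto W = col(U) is P = U (U^T U)^(-1) U^T.
Compute U^T U =
  [28, 11]
  [11, 21],
and U^T v = (-19, 3).
Solve U^T U · c = U^T v for the coefficients: c = (-432/467, 293/467). The projection is proj_W(v) = U c.
Check: (v - proj_W(v)) · u_1 = 0  (should be 0).
Check: (v - proj_W(v)) · u_2 = 0  (should be 0).
Result: proj_W(v) = (417/467, -154/467, -710/467, 1882/467).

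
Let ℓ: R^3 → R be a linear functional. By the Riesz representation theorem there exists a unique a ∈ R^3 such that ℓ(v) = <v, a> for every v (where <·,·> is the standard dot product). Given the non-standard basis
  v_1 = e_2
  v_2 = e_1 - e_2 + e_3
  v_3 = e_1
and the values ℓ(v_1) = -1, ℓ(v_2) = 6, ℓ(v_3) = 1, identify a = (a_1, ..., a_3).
a = (1, -1, 4)

Write a = (a_1, ..., a_3) in the standard basis. For each basis vector v_i, ℓ(v_i) = <v_i, a> is a linear equation in the a_j's. Collect the n equations into a matrix system V a = ℓ, where row i of V is v_i (expressed in the standard basis). Since V is invertible (lower-triangular with 1s on the diagonal, up to permutation), solve by back-substitution:
  V =
[[0, 1, 0],
 [1, -1, 1],
 [1, 0, 0]]
  V a = (-1, 6, 1)
Solving gives a = (1, -1, 4).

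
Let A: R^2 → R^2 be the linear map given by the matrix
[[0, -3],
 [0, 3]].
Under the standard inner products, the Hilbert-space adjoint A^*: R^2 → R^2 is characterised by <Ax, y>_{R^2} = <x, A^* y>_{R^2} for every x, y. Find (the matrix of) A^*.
A^* = A^T =
[[0, 0],
 [-3, 3]]

For real matrices with standard dot products, the defining identity <Ax, y> = <x, A^* y> gives (Ax)^T y = x^T (A^*) y, i.e. x^T A^T y = x^T (A^*) y. Since this holds for all x, y, we must have A^* = A^T. Therefore
A^* =
[[0, 0],
 [-3, 3]].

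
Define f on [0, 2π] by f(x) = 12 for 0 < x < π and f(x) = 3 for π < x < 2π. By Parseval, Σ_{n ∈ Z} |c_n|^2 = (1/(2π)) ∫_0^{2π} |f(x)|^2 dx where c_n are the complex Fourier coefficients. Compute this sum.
Σ |c_n|^2 = 153/2

Parseval equates the L^2 energy of f (normalised by 1/(2π)) with the ℓ^2 sum of its Fourier coefficients: (1/(2π)) ∫_0^{2π} |f|^2 = Σ |c_n|^2.
Compute the left side: (1/(2π)) [∫_0^π 12^2 dx + ∫_π^{2π} 3^2 dx] = (1/(2π)) · (144π + 9π) = (144 + 9)/2 = 153/2.
So Σ_{n ∈ Z} |c_n|^2 = 153/2.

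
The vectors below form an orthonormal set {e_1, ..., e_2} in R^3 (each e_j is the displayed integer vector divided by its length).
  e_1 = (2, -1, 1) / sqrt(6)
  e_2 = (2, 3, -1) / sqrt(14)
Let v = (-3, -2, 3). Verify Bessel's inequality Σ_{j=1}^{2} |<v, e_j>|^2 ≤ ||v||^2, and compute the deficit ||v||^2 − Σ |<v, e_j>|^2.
Σ |<v, e_j>|^2 = 341/21; ||v||^2 = 22; deficit = 121/21

Write each e_j = u_j / sqrt(<u_j, u_j>) where u_j is the displayed integer vector. Then <v, e_j> = <v, u_j> / sqrt(<u_j, u_j>), so |<v, e_j>|^2 = <v, u_j>^2 / <u_j, u_j>.
Coefficients: <v, e_1> = -1/sqrt(6), <v, e_2> = -15/sqrt(14).
Square and sum: Σ |<v, e_j>|^2 = 341/21.
Compute ||v||^2 = v·v = 22.
Deficit = 22 − 341/21 = 121/21 ≥ 0, confirming Bessel's inequality. (The deficit equals ||v − Σ <v,e_j> e_j||^2, the squared distance from v to span{e_j}.)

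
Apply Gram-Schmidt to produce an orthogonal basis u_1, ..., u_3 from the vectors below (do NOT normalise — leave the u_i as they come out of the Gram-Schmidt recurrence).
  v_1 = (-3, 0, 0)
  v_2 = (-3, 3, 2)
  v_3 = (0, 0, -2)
Orthogonal basis:
  u_1 = (-3, 0, 0)
  u_2 = (0, 3, 2)
  u_3 = (0, 12/13, -18/13)

Apply the Gram-Schmidt recurrence
  u_1 = v_1
  u_i = v_i − Σ_{j<i} ((v_i · u_j) / (u_j · u_j)) · u_j.

Step by step this gives:
  u_1 = (-3, 0, 0)
  u_2 = (0, 3, 2)
  u_3 = (0, 12/13, -18/13)

Orthogonality check:
  u_2 · u_1 = 0 (should be 0)
  u_3 · u_1 = 0 (should be 0)
  u_3 · u_2 = 0 (should be 0)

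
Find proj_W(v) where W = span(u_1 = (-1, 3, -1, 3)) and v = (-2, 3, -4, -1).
proj_W(v) = (-3/5, 9/5, -3/5, 9/5)

Set up U = [u_1 | ... | u_1] ∈ R^(4×1). The projector onto W = col(U) is P = U (U^T U)^(-1) U^T.
Compute U^T U =
  [20],
and U^T v = (12).
Solve U^T U · c = U^T v for the coefficients: c = (3/5). The projection is proj_W(v) = U c.
Check: (v - proj_W(v)) · u_1 = 0  (should be 0).
Result: proj_W(v) = (-3/5, 9/5, -3/5, 9/5).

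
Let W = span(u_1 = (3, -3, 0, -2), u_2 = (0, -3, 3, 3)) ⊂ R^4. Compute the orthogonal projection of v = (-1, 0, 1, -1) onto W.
proj_W(v) = (-9/65, 8/65, 1/65, 7/65)

Set up U = [u_1 | ... | u_2] ∈ R^(4×2). The projector onto W = col(U) is P = U (U^T U)^(-1) U^T.
Compute U^T U =
  [22, 3]
  [3, 27],
and U^T v = (-1, 0).
Solve U^T U · c = U^T v for the coefficients: c = (-3/65, 1/195). The projection is proj_W(v) = U c.
Check: (v - proj_W(v)) · u_1 = 0  (should be 0).
Check: (v - proj_W(v)) · u_2 = 0  (should be 0).
Result: proj_W(v) = (-9/65, 8/65, 1/65, 7/65).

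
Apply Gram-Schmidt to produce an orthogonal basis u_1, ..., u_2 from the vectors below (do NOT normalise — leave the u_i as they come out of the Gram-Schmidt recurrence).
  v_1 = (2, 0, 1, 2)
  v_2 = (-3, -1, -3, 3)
Orthogonal basis:
  u_1 = (2, 0, 1, 2)
  u_2 = (-7/3, -1, -8/3, 11/3)

Apply the Gram-Schmidt recurrence
  u_1 = v_1
  u_i = v_i − Σ_{j<i} ((v_i · u_j) / (u_j · u_j)) · u_j.

Step by step this gives:
  u_1 = (2, 0, 1, 2)
  u_2 = (-7/3, -1, -8/3, 11/3)

Orthogonality check:
  u_2 · u_1 = 0 (should be 0)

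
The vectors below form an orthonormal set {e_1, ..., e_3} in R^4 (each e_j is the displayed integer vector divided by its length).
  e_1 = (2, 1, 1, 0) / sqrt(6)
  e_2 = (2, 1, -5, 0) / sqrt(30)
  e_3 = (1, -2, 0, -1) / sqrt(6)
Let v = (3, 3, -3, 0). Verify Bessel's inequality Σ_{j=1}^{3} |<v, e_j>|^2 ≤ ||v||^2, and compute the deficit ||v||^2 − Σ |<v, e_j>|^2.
Σ |<v, e_j>|^2 = 267/10; ||v||^2 = 27; deficit = 3/10

Write each e_j = u_j / sqrt(<u_j, u_j>) where u_j is the displayed integer vector. Then <v, e_j> = <v, u_j> / sqrt(<u_j, u_j>), so |<v, e_j>|^2 = <v, u_j>^2 / <u_j, u_j>.
Coefficients: <v, e_1> = 6/sqrt(6), <v, e_2> = 24/sqrt(30), <v, e_3> = -3/sqrt(6).
Square and sum: Σ |<v, e_j>|^2 = 267/10.
Compute ||v||^2 = v·v = 27.
Deficit = 27 − 267/10 = 3/10 ≥ 0, confirming Bessel's inequality. (The deficit equals ||v − Σ <v,e_j> e_j||^2, the squared distance from v to span{e_j}.)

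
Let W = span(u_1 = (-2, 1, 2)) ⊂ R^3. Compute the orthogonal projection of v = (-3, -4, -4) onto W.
proj_W(v) = (4/3, -2/3, -4/3)

Set up U = [u_1 | ... | u_1] ∈ R^(3×1). The projector onto W = col(U) is P = U (U^T U)^(-1) U^T.
Compute U^T U =
  [9],
and U^T v = (-6).
Solve U^T U · c = U^T v for the coefficients: c = (-2/3). The projection is proj_W(v) = U c.
Check: (v - proj_W(v)) · u_1 = 0  (should be 0).
Result: proj_W(v) = (4/3, -2/3, -4/3).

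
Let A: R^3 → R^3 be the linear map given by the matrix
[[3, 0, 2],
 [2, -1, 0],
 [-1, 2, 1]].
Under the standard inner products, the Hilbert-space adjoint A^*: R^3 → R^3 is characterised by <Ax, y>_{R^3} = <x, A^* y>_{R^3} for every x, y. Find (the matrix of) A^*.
A^* = A^T =
[[3, 2, -1],
 [0, -1, 2],
 [2, 0, 1]]

For real matrices with standard dot products, the defining identity <Ax, y> = <x, A^* y> gives (Ax)^T y = x^T (A^*) y, i.e. x^T A^T y = x^T (A^*) y. Since this holds for all x, y, we must have A^* = A^T. Therefore
A^* =
[[3, 2, -1],
 [0, -1, 2],
 [2, 0, 1]].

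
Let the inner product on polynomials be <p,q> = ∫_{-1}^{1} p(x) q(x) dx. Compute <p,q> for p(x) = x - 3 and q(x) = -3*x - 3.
<p,q> = 16

Expand the product: p(x)·q(x) = -3*x^2 + 6*x + 9.
∫_{-1}^{1} of each monomial x^k gives [2/(k+1) if k even, 0 if k odd]. Integrating term-by-term (or equivalently evaluating the antiderivative F(x) = -x^3 + 3*x^2 + 9*x at the endpoints):
  F(1) − F(−1) = 11 − (-5) = 16.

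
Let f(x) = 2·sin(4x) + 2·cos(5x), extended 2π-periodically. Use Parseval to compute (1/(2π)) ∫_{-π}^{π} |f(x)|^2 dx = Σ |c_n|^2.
Σ |c_n|^2 = 4

Expand |f|^2 and use orthogonality of {sin(nx), cos(mx)} on [-π, π]:
  ∫_{-π}^{π} sin(nx)^2 dx = π, ∫ cos(mx)^2 dx = π, and cross terms integrate to 0.
So ∫_{-π}^{π} f(x)^2 dx = 2^2 · π + 2^2 · π = (4 + 4)π.
Divide by 2π: (4 + 4)/2 = 4.
By Parseval, this equals Σ |c_n|^2.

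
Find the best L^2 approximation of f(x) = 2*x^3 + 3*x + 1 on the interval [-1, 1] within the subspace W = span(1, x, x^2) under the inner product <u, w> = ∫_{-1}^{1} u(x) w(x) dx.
g(x) = 21*x/5 + 1

The best approximation g ∈ W is the orthogonal projection of f onto W. Writing g = a_0 + a_1 x + a_2 x^2, the coefficients solve the normal equations G · a = b where
  G_{ij} = <φ_i, φ_j> and b_i = <f, φ_i>, with φ_0 = 1, φ_1 = x, φ_2 = x^2.
G =
  [2, 0, 2/3]
  [0, 2/3, 0]
  [2/3, 0, 2/5],
b = (2, 14/5, 2/3).
Solving gives a_0 = 1, a_1 = 21/5, a_2 = 0, so
  g(x) = 21*x/5 + 1.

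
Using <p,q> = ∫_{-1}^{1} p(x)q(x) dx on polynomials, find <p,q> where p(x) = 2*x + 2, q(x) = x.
<p,q> = 4/3

Expand the product: p(x)·q(x) = 2*x^2 + 2*x.
∫_{-1}^{1} of each monomial x^k gives [2/(k+1) if k even, 0 if k odd]. Integrating term-by-term (or equivalently evaluating the antiderivative F(x) = 2*x^3/3 + x^2 at the endpoints):
  F(1) − F(−1) = 5/3 − (1/3) = 4/3.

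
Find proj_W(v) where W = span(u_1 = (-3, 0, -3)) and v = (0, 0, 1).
proj_W(v) = (1/2, 0, 1/2)

Set up U = [u_1 | ... | u_1] ∈ R^(3×1). The projector onto W = col(U) is P = U (U^T U)^(-1) U^T.
Compute U^T U =
  [18],
and U^T v = (-3).
Solve U^T U · c = U^T v for the coefficients: c = (-1/6). The projection is proj_W(v) = U c.
Check: (v - proj_W(v)) · u_1 = 0  (should be 0).
Result: proj_W(v) = (1/2, 0, 1/2).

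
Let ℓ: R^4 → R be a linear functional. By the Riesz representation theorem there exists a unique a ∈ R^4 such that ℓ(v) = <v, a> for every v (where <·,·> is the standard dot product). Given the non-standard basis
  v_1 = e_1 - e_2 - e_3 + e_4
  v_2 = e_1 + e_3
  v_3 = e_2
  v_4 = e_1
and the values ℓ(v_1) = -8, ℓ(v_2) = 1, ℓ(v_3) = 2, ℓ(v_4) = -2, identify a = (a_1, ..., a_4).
a = (-2, 2, 3, -1)

Write a = (a_1, ..., a_4) in the standard basis. For each basis vector v_i, ℓ(v_i) = <v_i, a> is a linear equation in the a_j's. Collect the n equations into a matrix system V a = ℓ, where row i of V is v_i (expressed in the standard basis). Since V is invertible (lower-triangular with 1s on the diagonal, up to permutation), solve by back-substitution:
  V =
[[1, -1, -1, 1],
 [1, 0, 1, 0],
 [0, 1, 0, 0],
 [1, 0, 0, 0]]
  V a = (-8, 1, 2, -2)
Solving gives a = (-2, 2, 3, -1).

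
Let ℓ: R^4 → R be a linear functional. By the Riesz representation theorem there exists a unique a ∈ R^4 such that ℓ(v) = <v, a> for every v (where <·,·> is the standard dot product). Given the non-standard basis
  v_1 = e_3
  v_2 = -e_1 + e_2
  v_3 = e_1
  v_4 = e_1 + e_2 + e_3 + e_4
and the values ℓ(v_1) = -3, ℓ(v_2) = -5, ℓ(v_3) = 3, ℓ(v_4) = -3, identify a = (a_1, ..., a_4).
a = (3, -2, -3, -1)

Write a = (a_1, ..., a_4) in the standard basis. For each basis vector v_i, ℓ(v_i) = <v_i, a> is a linear equation in the a_j's. Collect the n equations into a matrix system V a = ℓ, where row i of V is v_i (expressed in the standard basis). Since V is invertible (lower-triangular with 1s on the diagonal, up to permutation), solve by back-substitution:
  V =
[[0, 0, 1, 0],
 [-1, 1, 0, 0],
 [1, 0, 0, 0],
 [1, 1, 1, 1]]
  V a = (-3, -5, 3, -3)
Solving gives a = (3, -2, -3, -1).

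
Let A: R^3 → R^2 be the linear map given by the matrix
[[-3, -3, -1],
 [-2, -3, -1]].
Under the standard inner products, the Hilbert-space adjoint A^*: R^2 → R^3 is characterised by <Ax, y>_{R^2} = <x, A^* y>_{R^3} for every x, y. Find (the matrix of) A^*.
A^* = A^T =
[[-3, -2],
 [-3, -3],
 [-1, -1]]

For real matrices with standard dot products, the defining identity <Ax, y> = <x, A^* y> gives (Ax)^T y = x^T (A^*) y, i.e. x^T A^T y = x^T (A^*) y. Since this holds for all x, y, we must have A^* = A^T. Therefore
A^* =
[[-3, -2],
 [-3, -3],
 [-1, -1]].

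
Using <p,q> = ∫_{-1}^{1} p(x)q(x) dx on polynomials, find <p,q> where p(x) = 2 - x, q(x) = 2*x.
<p,q> = -4/3

Expand the product: p(x)·q(x) = -2*x^2 + 4*x.
∫_{-1}^{1} of each monomial x^k gives [2/(k+1) if k even, 0 if k odd]. Integrating term-by-term (or equivalently evaluating the antiderivative F(x) = -2*x^3/3 + 2*x^2 at the endpoints):
  F(1) − F(−1) = 4/3 − (8/3) = -4/3.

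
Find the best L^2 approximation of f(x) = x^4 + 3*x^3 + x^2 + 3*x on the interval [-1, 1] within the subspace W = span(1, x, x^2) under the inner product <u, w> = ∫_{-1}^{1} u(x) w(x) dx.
g(x) = 13*x^2/7 + 24*x/5 - 3/35

The best approximation g ∈ W is the orthogonal projection of f onto W. Writing g = a_0 + a_1 x + a_2 x^2, the coefficients solve the normal equations G · a = b where
  G_{ij} = <φ_i, φ_j> and b_i = <f, φ_i>, with φ_0 = 1, φ_1 = x, φ_2 = x^2.
G =
  [2, 0, 2/3]
  [0, 2/3, 0]
  [2/3, 0, 2/5],
b = (16/15, 16/5, 24/35).
Solving gives a_0 = -3/35, a_1 = 24/5, a_2 = 13/7, so
  g(x) = 13*x^2/7 + 24*x/5 - 3/35.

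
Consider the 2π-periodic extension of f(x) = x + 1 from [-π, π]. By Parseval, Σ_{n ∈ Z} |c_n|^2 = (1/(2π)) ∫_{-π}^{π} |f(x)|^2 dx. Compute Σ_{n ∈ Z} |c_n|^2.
Σ |c_n|^2 = π^2/3 + 1

Expand and integrate term by term over [-π, π]:
  ∫ (x)^2 dx = 1·(2π^3/3); ∫ 2·1·(1)·x dx = 0 (odd integrand); ∫ 1^2 dx = 1·2π.
So (1/(2π)) ∫_{-π}^{π} (x + 1)^2 dx = 1π^2/3 + 1 = π^2/3 + 1.
Parseval ⇒ Σ |c_n|^2 = π^2/3 + 1.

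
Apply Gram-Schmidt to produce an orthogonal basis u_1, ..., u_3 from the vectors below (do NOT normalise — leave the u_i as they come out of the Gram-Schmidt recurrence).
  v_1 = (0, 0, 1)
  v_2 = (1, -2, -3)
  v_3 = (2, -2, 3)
Orthogonal basis:
  u_1 = (0, 0, 1)
  u_2 = (1, -2, 0)
  u_3 = (4/5, 2/5, 0)

Apply the Gram-Schmidt recurrence
  u_1 = v_1
  u_i = v_i − Σ_{j<i} ((v_i · u_j) / (u_j · u_j)) · u_j.

Step by step this gives:
  u_1 = (0, 0, 1)
  u_2 = (1, -2, 0)
  u_3 = (4/5, 2/5, 0)

Orthogonality check:
  u_2 · u_1 = 0 (should be 0)
  u_3 · u_1 = 0 (should be 0)
  u_3 · u_2 = 0 (should be 0)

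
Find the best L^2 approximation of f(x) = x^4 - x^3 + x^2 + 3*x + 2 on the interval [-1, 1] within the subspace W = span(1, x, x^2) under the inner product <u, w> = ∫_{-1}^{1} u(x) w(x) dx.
g(x) = 13*x^2/7 + 12*x/5 + 67/35

The best approximation g ∈ W is the orthogonal projection of f onto W. Writing g = a_0 + a_1 x + a_2 x^2, the coefficients solve the normal equations G · a = b where
  G_{ij} = <φ_i, φ_j> and b_i = <f, φ_i>, with φ_0 = 1, φ_1 = x, φ_2 = x^2.
G =
  [2, 0, 2/3]
  [0, 2/3, 0]
  [2/3, 0, 2/5],
b = (76/15, 8/5, 212/105).
Solving gives a_0 = 67/35, a_1 = 12/5, a_2 = 13/7, so
  g(x) = 13*x^2/7 + 12*x/5 + 67/35.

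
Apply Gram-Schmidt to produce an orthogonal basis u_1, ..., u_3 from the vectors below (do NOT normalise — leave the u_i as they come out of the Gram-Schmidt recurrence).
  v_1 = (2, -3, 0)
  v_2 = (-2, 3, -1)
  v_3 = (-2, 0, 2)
Orthogonal basis:
  u_1 = (2, -3, 0)
  u_2 = (0, 0, -1)
  u_3 = (-18/13, -12/13, 0)

Apply the Gram-Schmidt recurrence
  u_1 = v_1
  u_i = v_i − Σ_{j<i} ((v_i · u_j) / (u_j · u_j)) · u_j.

Step by step this gives:
  u_1 = (2, -3, 0)
  u_2 = (0, 0, -1)
  u_3 = (-18/13, -12/13, 0)

Orthogonality check:
  u_2 · u_1 = 0 (should be 0)
  u_3 · u_1 = 0 (should be 0)
  u_3 · u_2 = 0 (should be 0)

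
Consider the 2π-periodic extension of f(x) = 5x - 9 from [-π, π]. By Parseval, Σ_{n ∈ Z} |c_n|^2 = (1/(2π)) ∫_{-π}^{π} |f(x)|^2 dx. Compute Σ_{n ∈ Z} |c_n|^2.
Σ |c_n|^2 = 25π^2/3 + 81

Expand and integrate term by term over [-π, π]:
  ∫ (5x)^2 dx = 25·(2π^3/3); ∫ 2·5·(-9)·x dx = 0 (odd integrand); ∫ (-9)^2 dx = 81·2π.
So (1/(2π)) ∫_{-π}^{π} (5x - 9)^2 dx = 25π^2/3 + 81 = 25π^2/3 + 81.
Parseval ⇒ Σ |c_n|^2 = 25π^2/3 + 81.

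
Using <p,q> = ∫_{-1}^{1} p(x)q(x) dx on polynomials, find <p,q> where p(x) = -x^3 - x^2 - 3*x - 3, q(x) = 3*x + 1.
<p,q> = -208/15

Expand the product: p(x)·q(x) = -3*x^4 - 4*x^3 - 10*x^2 - 12*x - 3.
∫_{-1}^{1} of each monomial x^k gives [2/(k+1) if k even, 0 if k odd]. Integrating term-by-term (or equivalently evaluating the antiderivative F(x) = -3*x^5/5 - x^4 - 10*x^3/3 - 6*x^2 - 3*x at the endpoints):
  F(1) − F(−1) = -209/15 − (-1/15) = -208/15.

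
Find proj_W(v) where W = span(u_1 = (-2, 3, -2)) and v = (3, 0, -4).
proj_W(v) = (-4/17, 6/17, -4/17)

Set up U = [u_1 | ... | u_1] ∈ R^(3×1). The projector onto W = col(U) is P = U (U^T U)^(-1) U^T.
Compute U^T U =
  [17],
and U^T v = (2).
Solve U^T U · c = U^T v for the coefficients: c = (2/17). The projection is proj_W(v) = U c.
Check: (v - proj_W(v)) · u_1 = 0  (should be 0).
Result: proj_W(v) = (-4/17, 6/17, -4/17).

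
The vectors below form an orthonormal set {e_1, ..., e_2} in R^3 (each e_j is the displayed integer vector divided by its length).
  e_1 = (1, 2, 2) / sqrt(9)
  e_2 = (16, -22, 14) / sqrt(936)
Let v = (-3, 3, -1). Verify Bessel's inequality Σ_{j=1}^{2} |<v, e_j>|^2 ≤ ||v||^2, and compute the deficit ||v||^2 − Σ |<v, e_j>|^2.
Σ |<v, e_j>|^2 = 229/13; ||v||^2 = 19; deficit = 18/13

Write each e_j = u_j / sqrt(<u_j, u_j>) where u_j is the displayed integer vector. Then <v, e_j> = <v, u_j> / sqrt(<u_j, u_j>), so |<v, e_j>|^2 = <v, u_j>^2 / <u_j, u_j>.
Coefficients: <v, e_1> = 1/sqrt(9), <v, e_2> = -128/sqrt(936).
Square and sum: Σ |<v, e_j>|^2 = 229/13.
Compute ||v||^2 = v·v = 19.
Deficit = 19 − 229/13 = 18/13 ≥ 0, confirming Bessel's inequality. (The deficit equals ||v − Σ <v,e_j> e_j||^2, the squared distance from v to span{e_j}.)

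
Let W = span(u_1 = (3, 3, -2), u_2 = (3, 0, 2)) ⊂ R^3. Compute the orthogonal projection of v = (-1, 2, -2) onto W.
proj_W(v) = (-21/29, 42/29, -70/29)

Set up U = [u_1 | ... | u_2] ∈ R^(3×2). The projector onto W = col(U) is P = U (U^T U)^(-1) U^T.
Compute U^T U =
  [22, 5]
  [5, 13],
and U^T v = (7, -7).
Solve U^T U · c = U^T v for the coefficients: c = (14/29, -21/29). The projection is proj_W(v) = U c.
Check: (v - proj_W(v)) · u_1 = 0  (should be 0).
Check: (v - proj_W(v)) · u_2 = 0  (should be 0).
Result: proj_W(v) = (-21/29, 42/29, -70/29).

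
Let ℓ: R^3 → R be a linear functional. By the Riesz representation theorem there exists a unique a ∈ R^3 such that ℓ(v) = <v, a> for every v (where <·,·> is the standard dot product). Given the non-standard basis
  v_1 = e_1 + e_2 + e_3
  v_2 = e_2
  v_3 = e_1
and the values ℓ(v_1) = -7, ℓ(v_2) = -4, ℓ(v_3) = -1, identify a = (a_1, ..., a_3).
a = (-1, -4, -2)

Write a = (a_1, ..., a_3) in the standard basis. For each basis vector v_i, ℓ(v_i) = <v_i, a> is a linear equation in the a_j's. Collect the n equations into a matrix system V a = ℓ, where row i of V is v_i (expressed in the standard basis). Since V is invertible (lower-triangular with 1s on the diagonal, up to permutation), solve by back-substitution:
  V =
[[1, 1, 1],
 [0, 1, 0],
 [1, 0, 0]]
  V a = (-7, -4, -1)
Solving gives a = (-1, -4, -2).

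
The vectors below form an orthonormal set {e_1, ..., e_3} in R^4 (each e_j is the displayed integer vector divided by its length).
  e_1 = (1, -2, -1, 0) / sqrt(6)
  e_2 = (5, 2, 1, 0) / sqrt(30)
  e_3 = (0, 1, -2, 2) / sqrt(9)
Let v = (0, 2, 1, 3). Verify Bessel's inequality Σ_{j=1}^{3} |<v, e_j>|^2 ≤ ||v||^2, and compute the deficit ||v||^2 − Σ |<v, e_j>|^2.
Σ |<v, e_j>|^2 = 9; ||v||^2 = 14; deficit = 5

Write each e_j = u_j / sqrt(<u_j, u_j>) where u_j is the displayed integer vector. Then <v, e_j> = <v, u_j> / sqrt(<u_j, u_j>), so |<v, e_j>|^2 = <v, u_j>^2 / <u_j, u_j>.
Coefficients: <v, e_1> = -5/sqrt(6), <v, e_2> = 5/sqrt(30), <v, e_3> = 6/sqrt(9).
Square and sum: Σ |<v, e_j>|^2 = 9.
Compute ||v||^2 = v·v = 14.
Deficit = 14 − 9 = 5 ≥ 0, confirming Bessel's inequality. (The deficit equals ||v − Σ <v,e_j> e_j||^2, the squared distance from v to span{e_j}.)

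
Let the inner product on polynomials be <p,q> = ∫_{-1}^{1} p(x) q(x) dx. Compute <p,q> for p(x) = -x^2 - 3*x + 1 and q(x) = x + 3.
<p,q> = 2

Expand the product: p(x)·q(x) = -x^3 - 6*x^2 - 8*x + 3.
∫_{-1}^{1} of each monomial x^k gives [2/(k+1) if k even, 0 if k odd]. Integrating term-by-term (or equivalently evaluating the antiderivative F(x) = -x^4/4 - 2*x^3 - 4*x^2 + 3*x at the endpoints):
  F(1) − F(−1) = -13/4 − (-21/4) = 2.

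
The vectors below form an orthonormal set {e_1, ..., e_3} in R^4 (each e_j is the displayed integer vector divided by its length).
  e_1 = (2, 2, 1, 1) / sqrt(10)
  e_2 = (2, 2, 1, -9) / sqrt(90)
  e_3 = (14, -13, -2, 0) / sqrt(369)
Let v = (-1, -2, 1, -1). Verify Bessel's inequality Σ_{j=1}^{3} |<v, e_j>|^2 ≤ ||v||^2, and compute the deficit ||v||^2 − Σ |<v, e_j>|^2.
Σ |<v, e_j>|^2 = 166/41; ||v||^2 = 7; deficit = 121/41

Write each e_j = u_j / sqrt(<u_j, u_j>) where u_j is the displayed integer vector. Then <v, e_j> = <v, u_j> / sqrt(<u_j, u_j>), so |<v, e_j>|^2 = <v, u_j>^2 / <u_j, u_j>.
Coefficients: <v, e_1> = -6/sqrt(10), <v, e_2> = 4/sqrt(90), <v, e_3> = 10/sqrt(369).
Square and sum: Σ |<v, e_j>|^2 = 166/41.
Compute ||v||^2 = v·v = 7.
Deficit = 7 − 166/41 = 121/41 ≥ 0, confirming Bessel's inequality. (The deficit equals ||v − Σ <v,e_j> e_j||^2, the squared distance from v to span{e_j}.)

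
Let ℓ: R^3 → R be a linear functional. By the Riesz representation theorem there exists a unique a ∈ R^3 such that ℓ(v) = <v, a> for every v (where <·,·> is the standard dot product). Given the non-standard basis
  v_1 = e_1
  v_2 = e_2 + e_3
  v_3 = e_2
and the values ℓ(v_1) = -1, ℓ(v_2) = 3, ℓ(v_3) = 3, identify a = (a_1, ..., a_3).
a = (-1, 3, 0)

Write a = (a_1, ..., a_3) in the standard basis. For each basis vector v_i, ℓ(v_i) = <v_i, a> is a linear equation in the a_j's. Collect the n equations into a matrix system V a = ℓ, where row i of V is v_i (expressed in the standard basis). Since V is invertible (lower-triangular with 1s on the diagonal, up to permutation), solve by back-substitution:
  V =
[[1, 0, 0],
 [0, 1, 1],
 [0, 1, 0]]
  V a = (-1, 3, 3)
Solving gives a = (-1, 3, 0).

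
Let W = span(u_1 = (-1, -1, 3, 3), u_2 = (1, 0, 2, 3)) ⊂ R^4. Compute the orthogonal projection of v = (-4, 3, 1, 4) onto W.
proj_W(v) = (-9/7, -1, 17/7, 15/7)

Set up U = [u_1 | ... | u_2] ∈ R^(4×2). The projector onto W = col(U) is P = U (U^T U)^(-1) U^T.
Compute U^T U =
  [20, 14]
  [14, 14],
and U^T v = (16, 10).
Solve U^T U · c = U^T v for the coefficients: c = (1, -2/7). The projection is proj_W(v) = U c.
Check: (v - proj_W(v)) · u_1 = 0  (should be 0).
Check: (v - proj_W(v)) · u_2 = 0  (should be 0).
Result: proj_W(v) = (-9/7, -1, 17/7, 15/7).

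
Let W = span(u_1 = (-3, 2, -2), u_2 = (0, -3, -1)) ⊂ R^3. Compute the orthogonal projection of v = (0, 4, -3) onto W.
proj_W(v) = (-156/77, 499/154, -111/154)

Set up U = [u_1 | ... | u_2] ∈ R^(3×2). The projector onto W = col(U) is P = U (U^T U)^(-1) U^T.
Compute U^T U =
  [17, -4]
  [-4, 10],
and U^T v = (14, -9).
Solve U^T U · c = U^T v for the coefficients: c = (52/77, -97/154). The projection is proj_W(v) = U c.
Check: (v - proj_W(v)) · u_1 = 0  (should be 0).
Check: (v - proj_W(v)) · u_2 = 0  (should be 0).
Result: proj_W(v) = (-156/77, 499/154, -111/154).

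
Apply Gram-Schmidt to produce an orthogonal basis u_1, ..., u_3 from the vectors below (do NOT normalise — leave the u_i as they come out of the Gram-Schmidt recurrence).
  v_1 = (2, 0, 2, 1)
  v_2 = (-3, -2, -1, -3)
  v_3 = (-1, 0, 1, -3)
Orthogonal basis:
  u_1 = (2, 0, 2, 1)
  u_2 = (-5/9, -2, 13/9, -16/9)
  u_3 = (4/43, 66/43, 24/43, -56/43)

Apply the Gram-Schmidt recurrence
  u_1 = v_1
  u_i = v_i − Σ_{j<i} ((v_i · u_j) / (u_j · u_j)) · u_j.

Step by step this gives:
  u_1 = (2, 0, 2, 1)
  u_2 = (-5/9, -2, 13/9, -16/9)
  u_3 = (4/43, 66/43, 24/43, -56/43)

Orthogonality check:
  u_2 · u_1 = 0 (should be 0)
  u_3 · u_1 = 0 (should be 0)
  u_3 · u_2 = 0 (should be 0)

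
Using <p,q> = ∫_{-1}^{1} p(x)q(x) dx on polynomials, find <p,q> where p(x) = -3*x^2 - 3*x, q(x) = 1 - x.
<p,q> = 0

Expand the product: p(x)·q(x) = 3*x^3 - 3*x.
∫_{-1}^{1} of each monomial x^k gives [2/(k+1) if k even, 0 if k odd]. Integrating term-by-term (or equivalently evaluating the antiderivative F(x) = 3*x^4/4 - 3*x^2/2 at the endpoints):
  F(1) − F(−1) = -3/4 − (-3/4) = 0.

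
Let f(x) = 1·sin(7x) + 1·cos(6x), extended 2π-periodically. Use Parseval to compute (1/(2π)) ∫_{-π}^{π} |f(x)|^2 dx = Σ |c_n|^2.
Σ |c_n|^2 = 1

Expand |f|^2 and use orthogonality of {sin(nx), cos(mx)} on [-π, π]:
  ∫_{-π}^{π} sin(nx)^2 dx = π, ∫ cos(mx)^2 dx = π, and cross terms integrate to 0.
So ∫_{-π}^{π} f(x)^2 dx = 1^2 · π + 1^2 · π = (1 + 1)π.
Divide by 2π: (1 + 1)/2 = 1.
By Parseval, this equals Σ |c_n|^2.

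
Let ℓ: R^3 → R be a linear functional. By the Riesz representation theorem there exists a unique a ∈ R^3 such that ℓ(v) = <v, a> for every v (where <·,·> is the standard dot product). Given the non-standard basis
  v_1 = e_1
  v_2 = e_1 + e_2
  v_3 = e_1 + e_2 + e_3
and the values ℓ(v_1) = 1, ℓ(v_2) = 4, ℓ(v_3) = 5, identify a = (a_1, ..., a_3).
a = (1, 3, 1)

Write a = (a_1, ..., a_3) in the standard basis. For each basis vector v_i, ℓ(v_i) = <v_i, a> is a linear equation in the a_j's. Collect the n equations into a matrix system V a = ℓ, where row i of V is v_i (expressed in the standard basis). Since V is invertible (lower-triangular with 1s on the diagonal, up to permutation), solve by back-substitution:
  V =
[[1, 0, 0],
 [1, 1, 0],
 [1, 1, 1]]
  V a = (1, 4, 5)
Solving gives a = (1, 3, 1).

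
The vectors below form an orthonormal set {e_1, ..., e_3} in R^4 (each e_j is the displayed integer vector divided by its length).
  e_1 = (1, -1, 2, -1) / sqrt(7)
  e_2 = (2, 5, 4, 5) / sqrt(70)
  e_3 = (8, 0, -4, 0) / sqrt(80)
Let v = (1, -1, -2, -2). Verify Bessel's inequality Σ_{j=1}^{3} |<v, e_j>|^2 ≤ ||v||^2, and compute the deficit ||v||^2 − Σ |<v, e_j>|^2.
Σ |<v, e_j>|^2 = 19/2; ||v||^2 = 10; deficit = 1/2

Write each e_j = u_j / sqrt(<u_j, u_j>) where u_j is the displayed integer vector. Then <v, e_j> = <v, u_j> / sqrt(<u_j, u_j>), so |<v, e_j>|^2 = <v, u_j>^2 / <u_j, u_j>.
Coefficients: <v, e_1> = 0/sqrt(7), <v, e_2> = -21/sqrt(70), <v, e_3> = 16/sqrt(80).
Square and sum: Σ |<v, e_j>|^2 = 19/2.
Compute ||v||^2 = v·v = 10.
Deficit = 10 − 19/2 = 1/2 ≥ 0, confirming Bessel's inequality. (The deficit equals ||v − Σ <v,e_j> e_j||^2, the squared distance from v to span{e_j}.)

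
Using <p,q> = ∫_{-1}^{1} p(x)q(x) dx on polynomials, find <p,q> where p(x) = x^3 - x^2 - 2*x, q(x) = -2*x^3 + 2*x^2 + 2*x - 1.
<p,q> = -34/35

Expand the product: p(x)·q(x) = -2*x^6 + 4*x^5 + 4*x^4 - 7*x^3 - 3*x^2 + 2*x.
∫_{-1}^{1} of each monomial x^k gives [2/(k+1) if k even, 0 if k odd]. Integrating term-by-term (or equivalently evaluating the antiderivative F(x) = -2*x^7/7 + 2*x^6/3 + 4*x^5/5 - 7*x^4/4 - x^3 + x^2 at the endpoints):
  F(1) − F(−1) = -239/420 − (169/420) = -34/35.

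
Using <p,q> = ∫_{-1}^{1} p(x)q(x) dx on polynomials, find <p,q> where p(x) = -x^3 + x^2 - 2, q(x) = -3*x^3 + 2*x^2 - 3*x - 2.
<p,q> = 48/7

Expand the product: p(x)·q(x) = 3*x^6 - 5*x^5 + 5*x^4 + 5*x^3 - 6*x^2 + 6*x + 4.
∫_{-1}^{1} of each monomial x^k gives [2/(k+1) if k even, 0 if k odd]. Integrating term-by-term (or equivalently evaluating the antiderivative F(x) = 3*x^7/7 - 5*x^6/6 + x^5 + 5*x^4/4 - 2*x^3 + 3*x^2 + 4*x at the endpoints):
  F(1) − F(−1) = 575/84 − (-1/84) = 48/7.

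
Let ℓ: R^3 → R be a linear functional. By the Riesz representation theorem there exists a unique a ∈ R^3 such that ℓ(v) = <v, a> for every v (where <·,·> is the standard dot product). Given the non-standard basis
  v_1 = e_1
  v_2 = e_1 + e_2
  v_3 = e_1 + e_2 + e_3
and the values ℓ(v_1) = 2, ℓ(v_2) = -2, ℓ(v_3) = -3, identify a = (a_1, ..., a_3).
a = (2, -4, -1)

Write a = (a_1, ..., a_3) in the standard basis. For each basis vector v_i, ℓ(v_i) = <v_i, a> is a linear equation in the a_j's. Collect the n equations into a matrix system V a = ℓ, where row i of V is v_i (expressed in the standard basis). Since V is invertible (lower-triangular with 1s on the diagonal, up to permutation), solve by back-substitution:
  V =
[[1, 0, 0],
 [1, 1, 0],
 [1, 1, 1]]
  V a = (2, -2, -3)
Solving gives a = (2, -4, -1).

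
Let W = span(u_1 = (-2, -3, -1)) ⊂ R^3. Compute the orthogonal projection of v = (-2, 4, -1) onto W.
proj_W(v) = (1, 3/2, 1/2)

Set up U = [u_1 | ... | u_1] ∈ R^(3×1). The projector onto W = col(U) is P = U (U^T U)^(-1) U^T.
Compute U^T U =
  [14],
and U^T v = (-7).
Solve U^T U · c = U^T v for the coefficients: c = (-1/2). The projection is proj_W(v) = U c.
Check: (v - proj_W(v)) · u_1 = 0  (should be 0).
Result: proj_W(v) = (1, 3/2, 1/2).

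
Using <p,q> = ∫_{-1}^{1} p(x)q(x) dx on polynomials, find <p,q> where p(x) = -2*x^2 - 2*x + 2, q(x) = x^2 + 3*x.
<p,q> = -52/15

Expand the product: p(x)·q(x) = -2*x^4 - 8*x^3 - 4*x^2 + 6*x.
∫_{-1}^{1} of each monomial x^k gives [2/(k+1) if k even, 0 if k odd]. Integrating term-by-term (or equivalently evaluating the antiderivative F(x) = -2*x^5/5 - 2*x^4 - 4*x^3/3 + 3*x^2 at the endpoints):
  F(1) − F(−1) = -11/15 − (41/15) = -52/15.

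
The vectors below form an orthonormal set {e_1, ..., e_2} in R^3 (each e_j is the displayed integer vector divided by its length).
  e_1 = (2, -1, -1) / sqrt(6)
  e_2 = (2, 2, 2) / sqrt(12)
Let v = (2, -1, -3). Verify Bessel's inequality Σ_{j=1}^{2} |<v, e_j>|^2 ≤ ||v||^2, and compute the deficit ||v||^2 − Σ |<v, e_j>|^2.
Σ |<v, e_j>|^2 = 12; ||v||^2 = 14; deficit = 2

Write each e_j = u_j / sqrt(<u_j, u_j>) where u_j is the displayed integer vector. Then <v, e_j> = <v, u_j> / sqrt(<u_j, u_j>), so |<v, e_j>|^2 = <v, u_j>^2 / <u_j, u_j>.
Coefficients: <v, e_1> = 8/sqrt(6), <v, e_2> = -4/sqrt(12).
Square and sum: Σ |<v, e_j>|^2 = 12.
Compute ||v||^2 = v·v = 14.
Deficit = 14 − 12 = 2 ≥ 0, confirming Bessel's inequality. (The deficit equals ||v − Σ <v,e_j> e_j||^2, the squared distance from v to span{e_j}.)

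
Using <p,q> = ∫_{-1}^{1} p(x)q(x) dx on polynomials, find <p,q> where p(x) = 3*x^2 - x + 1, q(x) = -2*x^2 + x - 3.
<p,q> = -82/5

Expand the product: p(x)·q(x) = -6*x^4 + 5*x^3 - 12*x^2 + 4*x - 3.
∫_{-1}^{1} of each monomial x^k gives [2/(k+1) if k even, 0 if k odd]. Integrating term-by-term (or equivalently evaluating the antiderivative F(x) = -6*x^5/5 + 5*x^4/4 - 4*x^3 + 2*x^2 - 3*x at the endpoints):
  F(1) − F(−1) = -99/20 − (229/20) = -82/5.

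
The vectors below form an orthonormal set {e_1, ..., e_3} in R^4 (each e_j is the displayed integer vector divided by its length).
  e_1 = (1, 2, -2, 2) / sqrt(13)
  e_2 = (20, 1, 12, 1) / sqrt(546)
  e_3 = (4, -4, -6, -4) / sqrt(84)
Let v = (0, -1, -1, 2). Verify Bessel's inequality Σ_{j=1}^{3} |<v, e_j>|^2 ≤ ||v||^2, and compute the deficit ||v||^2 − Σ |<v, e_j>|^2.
Σ |<v, e_j>|^2 = 3/2; ||v||^2 = 6; deficit = 9/2

Write each e_j = u_j / sqrt(<u_j, u_j>) where u_j is the displayed integer vector. Then <v, e_j> = <v, u_j> / sqrt(<u_j, u_j>), so |<v, e_j>|^2 = <v, u_j>^2 / <u_j, u_j>.
Coefficients: <v, e_1> = 4/sqrt(13), <v, e_2> = -11/sqrt(546), <v, e_3> = 2/sqrt(84).
Square and sum: Σ |<v, e_j>|^2 = 3/2.
Compute ||v||^2 = v·v = 6.
Deficit = 6 − 3/2 = 9/2 ≥ 0, confirming Bessel's inequality. (The deficit equals ||v − Σ <v,e_j> e_j||^2, the squared distance from v to span{e_j}.)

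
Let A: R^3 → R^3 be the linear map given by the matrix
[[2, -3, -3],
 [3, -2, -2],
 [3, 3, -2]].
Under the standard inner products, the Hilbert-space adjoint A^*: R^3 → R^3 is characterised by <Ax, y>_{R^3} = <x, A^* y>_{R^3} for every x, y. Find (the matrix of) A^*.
A^* = A^T =
[[2, 3, 3],
 [-3, -2, 3],
 [-3, -2, -2]]

For real matrices with standard dot products, the defining identity <Ax, y> = <x, A^* y> gives (Ax)^T y = x^T (A^*) y, i.e. x^T A^T y = x^T (A^*) y. Since this holds for all x, y, we must have A^* = A^T. Therefore
A^* =
[[2, 3, 3],
 [-3, -2, 3],
 [-3, -2, -2]].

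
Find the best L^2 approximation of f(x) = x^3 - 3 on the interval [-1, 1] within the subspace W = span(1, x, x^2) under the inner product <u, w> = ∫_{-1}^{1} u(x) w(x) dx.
g(x) = 3*x/5 - 3

The best approximation g ∈ W is the orthogonal projection of f onto W. Writing g = a_0 + a_1 x + a_2 x^2, the coefficients solve the normal equations G · a = b where
  G_{ij} = <φ_i, φ_j> and b_i = <f, φ_i>, with φ_0 = 1, φ_1 = x, φ_2 = x^2.
G =
  [2, 0, 2/3]
  [0, 2/3, 0]
  [2/3, 0, 2/5],
b = (-6, 2/5, -2).
Solving gives a_0 = -3, a_1 = 3/5, a_2 = 0, so
  g(x) = 3*x/5 - 3.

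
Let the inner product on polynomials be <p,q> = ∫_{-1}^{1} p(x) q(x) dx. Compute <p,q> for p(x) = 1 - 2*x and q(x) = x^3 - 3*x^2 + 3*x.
<p,q> = -34/5

Expand the product: p(x)·q(x) = -2*x^4 + 7*x^3 - 9*x^2 + 3*x.
∫_{-1}^{1} of each monomial x^k gives [2/(k+1) if k even, 0 if k odd]. Integrating term-by-term (or equivalently evaluating the antiderivative F(x) = -2*x^5/5 + 7*x^4/4 - 3*x^3 + 3*x^2/2 at the endpoints):
  F(1) − F(−1) = -3/20 − (133/20) = -34/5.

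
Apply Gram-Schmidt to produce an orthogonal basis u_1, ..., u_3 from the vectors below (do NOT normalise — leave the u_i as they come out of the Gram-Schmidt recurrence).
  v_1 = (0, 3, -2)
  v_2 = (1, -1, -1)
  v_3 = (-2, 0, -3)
Orthogonal basis:
  u_1 = (0, 3, -2)
  u_2 = (1, -10/13, -15/13)
  u_3 = (-5/2, -1, -3/2)

Apply the Gram-Schmidt recurrence
  u_1 = v_1
  u_i = v_i − Σ_{j<i} ((v_i · u_j) / (u_j · u_j)) · u_j.

Step by step this gives:
  u_1 = (0, 3, -2)
  u_2 = (1, -10/13, -15/13)
  u_3 = (-5/2, -1, -3/2)

Orthogonality check:
  u_2 · u_1 = 0 (should be 0)
  u_3 · u_1 = 0 (should be 0)
  u_3 · u_2 = 0 (should be 0)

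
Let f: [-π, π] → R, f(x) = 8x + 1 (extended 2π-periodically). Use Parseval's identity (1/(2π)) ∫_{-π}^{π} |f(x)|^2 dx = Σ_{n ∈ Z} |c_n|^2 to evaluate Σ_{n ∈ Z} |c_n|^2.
Σ |c_n|^2 = 64π^2/3 + 1

Expand and integrate term by term over [-π, π]:
  ∫ (8x)^2 dx = 64·(2π^3/3); ∫ 2·8·(1)·x dx = 0 (odd integrand); ∫ 1^2 dx = 1·2π.
So (1/(2π)) ∫_{-π}^{π} (8x + 1)^2 dx = 64π^2/3 + 1 = 64π^2/3 + 1.
Parseval ⇒ Σ |c_n|^2 = 64π^2/3 + 1.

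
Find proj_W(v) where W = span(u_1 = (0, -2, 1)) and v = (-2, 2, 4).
proj_W(v) = (0, 0, 0)

Set up U = [u_1 | ... | u_1] ∈ R^(3×1). The projector onto W = col(U) is P = U (U^T U)^(-1) U^T.
Compute U^T U =
  [5],
and U^T v = (0).
Solve U^T U · c = U^T v for the coefficients: c = (0). The projection is proj_W(v) = U c.
Check: (v - proj_W(v)) · u_1 = 0  (should be 0).
Result: proj_W(v) = (0, 0, 0).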